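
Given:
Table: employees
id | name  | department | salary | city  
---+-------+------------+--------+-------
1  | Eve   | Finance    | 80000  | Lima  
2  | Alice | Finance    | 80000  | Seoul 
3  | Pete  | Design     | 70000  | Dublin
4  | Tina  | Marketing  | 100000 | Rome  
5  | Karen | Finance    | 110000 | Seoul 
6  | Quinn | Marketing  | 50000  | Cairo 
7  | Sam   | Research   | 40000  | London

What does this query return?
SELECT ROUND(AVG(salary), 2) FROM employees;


SUM(salary) = 530000
COUNT = 7
ROUND(AVG, 2) = ROUND(530000 / 7, 2) = 75714.29

75714.29


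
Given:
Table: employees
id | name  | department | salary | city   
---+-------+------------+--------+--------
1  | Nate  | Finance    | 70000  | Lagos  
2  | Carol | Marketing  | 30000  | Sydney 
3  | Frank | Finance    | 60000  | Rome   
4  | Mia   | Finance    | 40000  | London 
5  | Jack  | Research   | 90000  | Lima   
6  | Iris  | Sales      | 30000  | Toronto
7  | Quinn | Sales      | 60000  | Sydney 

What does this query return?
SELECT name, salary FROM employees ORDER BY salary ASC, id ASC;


Sorting by salary ASC, then id ASC for ties

7 rows:
Carol, 30000
Iris, 30000
Mia, 40000
Frank, 60000
Quinn, 60000
Nate, 70000
Jack, 90000


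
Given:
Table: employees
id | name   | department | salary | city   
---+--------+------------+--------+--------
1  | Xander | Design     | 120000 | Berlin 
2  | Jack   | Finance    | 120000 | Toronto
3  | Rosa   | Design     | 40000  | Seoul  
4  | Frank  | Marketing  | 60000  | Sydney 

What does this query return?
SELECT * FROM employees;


SELECT * returns all 4 rows with all columns

4 rows:
1, Xander, Design, 120000, Berlin
2, Jack, Finance, 120000, Toronto
3, Rosa, Design, 40000, Seoul
4, Frank, Marketing, 60000, Sydney


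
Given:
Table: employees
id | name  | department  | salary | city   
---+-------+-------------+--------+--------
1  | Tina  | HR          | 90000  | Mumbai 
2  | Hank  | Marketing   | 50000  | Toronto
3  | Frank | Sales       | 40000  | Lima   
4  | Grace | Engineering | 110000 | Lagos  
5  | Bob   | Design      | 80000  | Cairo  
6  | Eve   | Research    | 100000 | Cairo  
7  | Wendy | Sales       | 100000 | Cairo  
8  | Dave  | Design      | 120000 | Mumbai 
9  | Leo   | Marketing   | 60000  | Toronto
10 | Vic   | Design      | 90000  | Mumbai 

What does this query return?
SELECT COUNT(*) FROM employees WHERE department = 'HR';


Counting rows where department = 'HR'
  Tina -> MATCH


1


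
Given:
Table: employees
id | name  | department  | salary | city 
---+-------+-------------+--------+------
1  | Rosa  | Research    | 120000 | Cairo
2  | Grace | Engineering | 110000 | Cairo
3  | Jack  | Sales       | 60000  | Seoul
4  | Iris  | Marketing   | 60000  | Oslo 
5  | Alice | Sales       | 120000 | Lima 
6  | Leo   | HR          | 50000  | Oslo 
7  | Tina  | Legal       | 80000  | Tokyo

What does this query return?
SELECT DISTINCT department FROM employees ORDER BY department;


All 'department' values (row order): Research, Engineering, Sales, Marketing, Sales, HR, Legal
Removing duplicates leaves 6 unique value(s).

6 values:
Engineering
HR
Legal
Marketing
Research
Sales


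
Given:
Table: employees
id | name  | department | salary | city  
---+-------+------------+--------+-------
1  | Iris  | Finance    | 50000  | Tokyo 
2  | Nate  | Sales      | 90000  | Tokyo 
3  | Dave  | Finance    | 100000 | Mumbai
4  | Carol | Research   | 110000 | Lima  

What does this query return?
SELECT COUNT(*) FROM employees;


COUNT(*) counts all rows

4


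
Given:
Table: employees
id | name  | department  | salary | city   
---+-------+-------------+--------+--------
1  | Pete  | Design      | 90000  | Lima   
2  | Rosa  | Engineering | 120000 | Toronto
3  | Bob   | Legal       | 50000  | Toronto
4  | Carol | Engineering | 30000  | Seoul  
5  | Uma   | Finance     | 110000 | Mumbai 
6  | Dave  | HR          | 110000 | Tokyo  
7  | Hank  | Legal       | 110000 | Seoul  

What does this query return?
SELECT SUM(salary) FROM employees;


SUM(salary) = 90000 + 120000 + 50000 + 30000 + 110000 + 110000 + 110000 = 620000

620000


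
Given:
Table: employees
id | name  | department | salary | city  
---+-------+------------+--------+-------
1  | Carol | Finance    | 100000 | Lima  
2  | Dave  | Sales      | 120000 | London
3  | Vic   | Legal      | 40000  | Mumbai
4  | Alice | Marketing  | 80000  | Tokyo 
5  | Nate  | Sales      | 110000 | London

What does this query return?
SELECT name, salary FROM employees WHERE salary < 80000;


Filtering: salary < 80000
Matching: 1 rows

1 rows:
Vic, 40000


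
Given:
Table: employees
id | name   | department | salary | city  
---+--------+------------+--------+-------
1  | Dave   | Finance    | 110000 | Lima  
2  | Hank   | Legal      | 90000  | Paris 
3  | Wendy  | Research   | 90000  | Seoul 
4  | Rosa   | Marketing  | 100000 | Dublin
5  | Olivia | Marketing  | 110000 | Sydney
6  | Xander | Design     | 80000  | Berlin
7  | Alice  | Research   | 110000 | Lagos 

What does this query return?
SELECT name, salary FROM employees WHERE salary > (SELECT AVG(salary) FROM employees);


Subquery: AVG(salary) = 98571.43
Filtering: salary > 98571.43
  Dave (110000) -> MATCH
  Rosa (100000) -> MATCH
  Olivia (110000) -> MATCH
  Alice (110000) -> MATCH


4 rows:
Dave, 110000
Rosa, 100000
Olivia, 110000
Alice, 110000


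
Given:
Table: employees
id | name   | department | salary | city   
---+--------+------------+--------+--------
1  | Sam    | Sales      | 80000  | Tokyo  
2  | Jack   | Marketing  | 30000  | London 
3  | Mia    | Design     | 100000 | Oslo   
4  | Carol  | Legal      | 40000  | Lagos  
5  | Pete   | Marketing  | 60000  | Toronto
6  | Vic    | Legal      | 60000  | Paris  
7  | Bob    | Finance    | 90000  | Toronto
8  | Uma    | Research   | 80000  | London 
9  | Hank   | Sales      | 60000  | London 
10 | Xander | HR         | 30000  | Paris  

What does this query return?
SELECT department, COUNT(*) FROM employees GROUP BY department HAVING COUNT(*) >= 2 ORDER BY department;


Groups with count >= 2:
  Legal: 2 -> PASS
  Marketing: 2 -> PASS
  Sales: 2 -> PASS
  Design: 1 -> filtered out
  Finance: 1 -> filtered out
  HR: 1 -> filtered out
  Research: 1 -> filtered out


3 groups:
Legal, 2
Marketing, 2
Sales, 2


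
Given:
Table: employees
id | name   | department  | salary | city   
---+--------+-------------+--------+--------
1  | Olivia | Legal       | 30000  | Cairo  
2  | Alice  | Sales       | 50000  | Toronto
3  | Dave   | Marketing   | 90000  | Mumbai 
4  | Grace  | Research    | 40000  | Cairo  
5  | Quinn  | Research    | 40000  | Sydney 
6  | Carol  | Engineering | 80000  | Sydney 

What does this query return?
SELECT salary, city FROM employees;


Projecting columns: salary, city

6 rows:
30000, Cairo
50000, Toronto
90000, Mumbai
40000, Cairo
40000, Sydney
80000, Sydney


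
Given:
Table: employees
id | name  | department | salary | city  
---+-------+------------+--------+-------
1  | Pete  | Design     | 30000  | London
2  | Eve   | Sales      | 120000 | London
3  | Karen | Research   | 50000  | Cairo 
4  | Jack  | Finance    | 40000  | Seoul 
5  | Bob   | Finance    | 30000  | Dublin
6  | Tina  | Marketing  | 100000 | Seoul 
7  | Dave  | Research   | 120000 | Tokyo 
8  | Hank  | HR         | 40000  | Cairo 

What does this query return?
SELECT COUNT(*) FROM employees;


COUNT(*) counts all rows

8


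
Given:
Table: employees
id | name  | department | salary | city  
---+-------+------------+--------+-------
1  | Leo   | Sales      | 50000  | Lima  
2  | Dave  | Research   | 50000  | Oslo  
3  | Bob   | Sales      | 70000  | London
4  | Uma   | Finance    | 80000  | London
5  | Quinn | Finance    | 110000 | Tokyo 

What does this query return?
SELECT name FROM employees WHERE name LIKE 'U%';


LIKE 'U%' matches names starting with 'U'
Matching: 1

1 rows:
Uma


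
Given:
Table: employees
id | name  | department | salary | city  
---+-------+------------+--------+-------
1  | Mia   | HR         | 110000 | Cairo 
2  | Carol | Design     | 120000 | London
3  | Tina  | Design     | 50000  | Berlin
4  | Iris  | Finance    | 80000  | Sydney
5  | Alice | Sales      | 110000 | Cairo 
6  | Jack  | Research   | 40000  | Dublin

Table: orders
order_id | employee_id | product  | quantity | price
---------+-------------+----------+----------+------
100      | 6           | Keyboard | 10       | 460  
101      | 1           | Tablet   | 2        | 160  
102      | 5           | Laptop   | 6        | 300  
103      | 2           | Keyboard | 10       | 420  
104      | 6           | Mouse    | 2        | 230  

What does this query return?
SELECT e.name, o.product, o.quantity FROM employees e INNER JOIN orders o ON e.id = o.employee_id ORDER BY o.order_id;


Joining employees.id = orders.employee_id:
  employee Jack (id=6) -> order Keyboard
  employee Mia (id=1) -> order Tablet
  employee Alice (id=5) -> order Laptop
  employee Carol (id=2) -> order Keyboard
  employee Jack (id=6) -> order Mouse


5 rows:
Jack, Keyboard, 10
Mia, Tablet, 2
Alice, Laptop, 6
Carol, Keyboard, 10
Jack, Mouse, 2


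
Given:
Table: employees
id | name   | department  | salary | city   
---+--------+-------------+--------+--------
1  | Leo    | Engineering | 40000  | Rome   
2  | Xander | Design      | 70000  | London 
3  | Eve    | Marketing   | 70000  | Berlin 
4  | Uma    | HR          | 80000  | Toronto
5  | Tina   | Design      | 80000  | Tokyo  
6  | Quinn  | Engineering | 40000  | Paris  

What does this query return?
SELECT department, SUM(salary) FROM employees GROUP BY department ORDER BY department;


Summing salary within each department:
  Design: 70000 + 80000 = 150000
  Engineering: 40000 + 40000 = 80000
  HR: 80000 = 80000
  Marketing: 70000 = 70000


4 groups:
Design, 150000
Engineering, 80000
HR, 80000
Marketing, 70000


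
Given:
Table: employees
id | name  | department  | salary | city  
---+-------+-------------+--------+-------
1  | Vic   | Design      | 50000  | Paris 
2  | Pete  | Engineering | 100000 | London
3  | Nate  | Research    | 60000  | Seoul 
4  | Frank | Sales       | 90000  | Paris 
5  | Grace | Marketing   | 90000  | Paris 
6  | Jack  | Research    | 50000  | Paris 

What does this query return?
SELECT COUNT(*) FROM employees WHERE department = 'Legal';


Counting rows where department = 'Legal'


0


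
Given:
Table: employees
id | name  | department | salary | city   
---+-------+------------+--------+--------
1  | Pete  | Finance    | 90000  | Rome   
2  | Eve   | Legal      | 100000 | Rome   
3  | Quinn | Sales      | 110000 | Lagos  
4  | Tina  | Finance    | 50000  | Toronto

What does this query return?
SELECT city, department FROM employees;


Projecting columns: city, department

4 rows:
Rome, Finance
Rome, Legal
Lagos, Sales
Toronto, Finance


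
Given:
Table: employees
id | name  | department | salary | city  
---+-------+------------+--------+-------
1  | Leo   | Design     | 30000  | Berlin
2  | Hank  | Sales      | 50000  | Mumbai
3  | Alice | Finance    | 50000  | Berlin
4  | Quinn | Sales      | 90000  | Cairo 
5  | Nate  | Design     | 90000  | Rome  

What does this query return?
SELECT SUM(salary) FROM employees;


SUM(salary) = 30000 + 50000 + 50000 + 90000 + 90000 = 310000

310000


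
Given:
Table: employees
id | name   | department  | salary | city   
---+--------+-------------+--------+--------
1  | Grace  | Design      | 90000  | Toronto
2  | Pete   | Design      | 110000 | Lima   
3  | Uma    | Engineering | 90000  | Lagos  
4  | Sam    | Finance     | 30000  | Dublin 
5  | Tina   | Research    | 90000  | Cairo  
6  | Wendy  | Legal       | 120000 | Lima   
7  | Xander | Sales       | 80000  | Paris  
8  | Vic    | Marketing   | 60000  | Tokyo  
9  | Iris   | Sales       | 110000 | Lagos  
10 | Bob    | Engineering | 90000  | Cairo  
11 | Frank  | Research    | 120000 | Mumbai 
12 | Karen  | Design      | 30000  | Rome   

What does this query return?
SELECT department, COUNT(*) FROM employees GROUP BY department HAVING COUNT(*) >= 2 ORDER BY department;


Groups with count >= 2:
  Design: 3 -> PASS
  Engineering: 2 -> PASS
  Research: 2 -> PASS
  Sales: 2 -> PASS
  Finance: 1 -> filtered out
  Legal: 1 -> filtered out
  Marketing: 1 -> filtered out


4 groups:
Design, 3
Engineering, 2
Research, 2
Sales, 2


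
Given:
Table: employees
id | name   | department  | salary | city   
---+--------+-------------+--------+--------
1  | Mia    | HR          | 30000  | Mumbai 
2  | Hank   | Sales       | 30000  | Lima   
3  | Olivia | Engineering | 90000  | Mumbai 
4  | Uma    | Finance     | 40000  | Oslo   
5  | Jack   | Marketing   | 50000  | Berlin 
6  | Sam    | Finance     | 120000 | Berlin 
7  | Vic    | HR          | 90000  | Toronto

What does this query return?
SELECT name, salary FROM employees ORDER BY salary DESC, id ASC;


Sorting by salary DESC, then id ASC for ties

7 rows:
Sam, 120000
Olivia, 90000
Vic, 90000
Jack, 50000
Uma, 40000
Mia, 30000
Hank, 30000


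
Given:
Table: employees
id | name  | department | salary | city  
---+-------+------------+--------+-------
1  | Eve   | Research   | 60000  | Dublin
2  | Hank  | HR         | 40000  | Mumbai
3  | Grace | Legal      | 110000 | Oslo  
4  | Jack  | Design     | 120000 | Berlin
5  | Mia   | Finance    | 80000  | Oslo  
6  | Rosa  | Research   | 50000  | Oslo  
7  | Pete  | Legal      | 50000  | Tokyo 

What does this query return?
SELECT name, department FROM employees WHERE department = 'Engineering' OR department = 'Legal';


Filtering: department = 'Engineering' OR 'Legal'
Matching: 2 rows

2 rows:
Grace, Legal
Pete, Legal


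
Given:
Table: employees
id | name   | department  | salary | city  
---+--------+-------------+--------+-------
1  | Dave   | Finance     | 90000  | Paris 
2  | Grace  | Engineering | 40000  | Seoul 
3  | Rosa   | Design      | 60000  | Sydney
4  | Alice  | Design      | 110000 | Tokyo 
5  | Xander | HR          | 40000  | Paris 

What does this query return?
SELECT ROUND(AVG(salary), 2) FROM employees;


SUM(salary) = 340000
COUNT = 5
ROUND(AVG, 2) = ROUND(340000 / 5, 2) = 68000.0

68000.0


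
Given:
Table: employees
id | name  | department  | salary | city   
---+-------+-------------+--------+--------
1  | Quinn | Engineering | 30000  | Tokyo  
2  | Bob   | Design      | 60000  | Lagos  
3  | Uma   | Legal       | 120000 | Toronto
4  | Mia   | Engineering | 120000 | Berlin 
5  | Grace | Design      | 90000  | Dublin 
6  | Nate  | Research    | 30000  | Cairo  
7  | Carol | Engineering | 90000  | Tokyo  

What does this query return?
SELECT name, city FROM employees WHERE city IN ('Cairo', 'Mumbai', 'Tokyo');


Filtering: city IN ('Cairo', 'Mumbai', 'Tokyo')
Matching: 3 rows

3 rows:
Quinn, Tokyo
Nate, Cairo
Carol, Tokyo


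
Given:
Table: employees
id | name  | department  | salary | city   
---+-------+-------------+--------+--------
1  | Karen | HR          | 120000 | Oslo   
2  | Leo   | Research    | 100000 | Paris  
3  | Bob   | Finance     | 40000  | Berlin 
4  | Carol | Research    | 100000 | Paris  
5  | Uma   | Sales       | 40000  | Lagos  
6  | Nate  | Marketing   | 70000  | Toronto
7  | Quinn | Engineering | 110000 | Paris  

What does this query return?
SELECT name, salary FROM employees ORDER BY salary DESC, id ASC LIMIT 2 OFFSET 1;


Sort by salary DESC (id ASC tiebreak), then skip 1 and take 2
Rows 2 through 3

2 rows:
Quinn, 110000
Leo, 100000


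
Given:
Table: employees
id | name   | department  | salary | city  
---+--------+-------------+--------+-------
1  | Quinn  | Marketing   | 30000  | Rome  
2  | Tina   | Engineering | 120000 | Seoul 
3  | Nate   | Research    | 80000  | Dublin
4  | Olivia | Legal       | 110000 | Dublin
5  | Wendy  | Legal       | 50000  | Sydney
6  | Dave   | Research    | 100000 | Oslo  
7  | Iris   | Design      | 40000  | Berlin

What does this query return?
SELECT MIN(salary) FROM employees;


Salaries: 30000, 120000, 80000, 110000, 50000, 100000, 40000
MIN = 30000

30000


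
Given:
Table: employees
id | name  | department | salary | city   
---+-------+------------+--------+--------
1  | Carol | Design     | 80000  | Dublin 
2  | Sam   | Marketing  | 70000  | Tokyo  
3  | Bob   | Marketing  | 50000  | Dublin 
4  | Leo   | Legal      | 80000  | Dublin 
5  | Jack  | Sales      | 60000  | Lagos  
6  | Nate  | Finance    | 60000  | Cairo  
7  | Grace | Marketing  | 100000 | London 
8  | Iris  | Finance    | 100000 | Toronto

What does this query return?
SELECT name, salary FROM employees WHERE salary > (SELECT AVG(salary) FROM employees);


Subquery: AVG(salary) = 75000.0
Filtering: salary > 75000.0
  Carol (80000) -> MATCH
  Leo (80000) -> MATCH
  Grace (100000) -> MATCH
  Iris (100000) -> MATCH


4 rows:
Carol, 80000
Leo, 80000
Grace, 100000
Iris, 100000


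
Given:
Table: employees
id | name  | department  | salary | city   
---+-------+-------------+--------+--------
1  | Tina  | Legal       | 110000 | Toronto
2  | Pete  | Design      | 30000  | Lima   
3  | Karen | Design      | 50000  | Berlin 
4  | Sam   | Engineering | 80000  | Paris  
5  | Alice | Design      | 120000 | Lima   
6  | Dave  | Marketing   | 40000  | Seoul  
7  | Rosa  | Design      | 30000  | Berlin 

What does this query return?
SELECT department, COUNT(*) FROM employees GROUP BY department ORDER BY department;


Assigning each row to its department group:
  Tina -> Legal
  Pete -> Design
  Karen -> Design
  Sam -> Engineering
  Alice -> Design
  Dave -> Marketing
  Rosa -> Design


4 groups:
Design, 4
Engineering, 1
Legal, 1
Marketing, 1


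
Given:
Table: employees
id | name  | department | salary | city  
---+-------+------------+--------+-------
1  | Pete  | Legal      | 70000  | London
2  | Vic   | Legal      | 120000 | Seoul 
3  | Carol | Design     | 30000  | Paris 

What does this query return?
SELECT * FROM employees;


SELECT * returns all 3 rows with all columns

3 rows:
1, Pete, Legal, 70000, London
2, Vic, Legal, 120000, Seoul
3, Carol, Design, 30000, Paris


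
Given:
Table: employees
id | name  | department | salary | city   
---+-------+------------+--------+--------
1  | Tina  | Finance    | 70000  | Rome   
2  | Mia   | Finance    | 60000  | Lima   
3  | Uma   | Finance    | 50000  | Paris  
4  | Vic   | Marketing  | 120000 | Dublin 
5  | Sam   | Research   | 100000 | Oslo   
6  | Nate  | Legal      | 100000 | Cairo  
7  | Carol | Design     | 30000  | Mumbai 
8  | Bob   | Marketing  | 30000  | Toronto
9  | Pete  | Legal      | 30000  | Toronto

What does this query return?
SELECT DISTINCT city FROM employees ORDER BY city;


All 'city' values (row order): Rome, Lima, Paris, Dublin, Oslo, Cairo, Mumbai, Toronto, Toronto
Removing duplicates leaves 8 unique value(s).

8 values:
Cairo
Dublin
Lima
Mumbai
Oslo
Paris
Rome
Toronto


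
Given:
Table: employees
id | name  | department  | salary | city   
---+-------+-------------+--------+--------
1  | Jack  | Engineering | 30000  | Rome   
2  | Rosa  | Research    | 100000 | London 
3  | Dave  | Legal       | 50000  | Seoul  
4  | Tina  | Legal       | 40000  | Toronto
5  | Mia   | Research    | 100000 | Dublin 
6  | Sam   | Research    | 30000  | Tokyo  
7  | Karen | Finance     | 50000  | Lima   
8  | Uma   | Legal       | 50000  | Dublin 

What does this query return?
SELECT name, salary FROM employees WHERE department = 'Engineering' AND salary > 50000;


Filtering: department = 'Engineering' AND salary > 50000
Matching: 0 rows

Empty result set (0 rows)


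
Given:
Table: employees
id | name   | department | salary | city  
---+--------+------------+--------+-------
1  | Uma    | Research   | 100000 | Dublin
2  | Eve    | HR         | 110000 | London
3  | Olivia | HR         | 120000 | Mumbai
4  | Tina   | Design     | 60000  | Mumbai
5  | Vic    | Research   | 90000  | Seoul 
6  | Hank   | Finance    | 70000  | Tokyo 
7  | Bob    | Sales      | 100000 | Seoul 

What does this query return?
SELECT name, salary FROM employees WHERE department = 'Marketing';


Filtering: department = 'Marketing'
Matching rows: 0

Empty result set (0 rows)


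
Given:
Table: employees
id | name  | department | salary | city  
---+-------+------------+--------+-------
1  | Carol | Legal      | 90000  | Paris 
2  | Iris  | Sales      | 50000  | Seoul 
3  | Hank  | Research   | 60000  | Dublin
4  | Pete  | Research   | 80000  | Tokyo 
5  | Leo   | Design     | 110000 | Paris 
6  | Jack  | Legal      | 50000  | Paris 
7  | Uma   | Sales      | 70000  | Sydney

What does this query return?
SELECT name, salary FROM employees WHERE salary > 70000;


Filtering: salary > 70000
Matching: 3 rows

3 rows:
Carol, 90000
Pete, 80000
Leo, 110000


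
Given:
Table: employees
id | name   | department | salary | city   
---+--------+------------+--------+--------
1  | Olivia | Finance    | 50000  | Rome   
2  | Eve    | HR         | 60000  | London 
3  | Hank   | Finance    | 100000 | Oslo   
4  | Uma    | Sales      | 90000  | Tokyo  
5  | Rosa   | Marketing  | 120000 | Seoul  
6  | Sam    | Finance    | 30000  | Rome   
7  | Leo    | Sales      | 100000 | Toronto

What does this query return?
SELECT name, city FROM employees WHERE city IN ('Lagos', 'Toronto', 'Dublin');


Filtering: city IN ('Lagos', 'Toronto', 'Dublin')
Matching: 1 rows

1 rows:
Leo, Toronto


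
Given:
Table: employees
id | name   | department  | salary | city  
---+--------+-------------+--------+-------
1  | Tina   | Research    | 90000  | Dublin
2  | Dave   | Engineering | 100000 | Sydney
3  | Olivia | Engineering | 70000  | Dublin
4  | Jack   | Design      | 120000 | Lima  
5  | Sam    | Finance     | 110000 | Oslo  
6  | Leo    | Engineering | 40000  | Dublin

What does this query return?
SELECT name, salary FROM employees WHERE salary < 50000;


Filtering: salary < 50000
Matching: 1 rows

1 rows:
Leo, 40000


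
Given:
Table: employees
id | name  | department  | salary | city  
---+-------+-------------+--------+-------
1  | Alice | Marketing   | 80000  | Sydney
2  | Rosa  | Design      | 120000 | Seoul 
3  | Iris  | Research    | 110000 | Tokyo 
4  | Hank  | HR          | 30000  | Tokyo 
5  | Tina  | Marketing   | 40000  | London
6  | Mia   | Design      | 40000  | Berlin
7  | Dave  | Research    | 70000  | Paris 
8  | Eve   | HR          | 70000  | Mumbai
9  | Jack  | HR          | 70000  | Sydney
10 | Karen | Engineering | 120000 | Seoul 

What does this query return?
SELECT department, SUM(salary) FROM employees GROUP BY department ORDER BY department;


Summing salary within each department:
  Design: 120000 + 40000 = 160000
  Engineering: 120000 = 120000
  HR: 30000 + 70000 + 70000 = 170000
  Marketing: 80000 + 40000 = 120000
  Research: 110000 + 70000 = 180000


5 groups:
Design, 160000
Engineering, 120000
HR, 170000
Marketing, 120000
Research, 180000


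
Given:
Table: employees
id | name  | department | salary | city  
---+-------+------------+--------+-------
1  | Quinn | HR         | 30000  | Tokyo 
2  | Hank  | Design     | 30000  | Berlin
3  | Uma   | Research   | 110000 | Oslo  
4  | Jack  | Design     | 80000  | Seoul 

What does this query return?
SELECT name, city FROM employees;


Projecting columns: name, city

4 rows:
Quinn, Tokyo
Hank, Berlin
Uma, Oslo
Jack, Seoul


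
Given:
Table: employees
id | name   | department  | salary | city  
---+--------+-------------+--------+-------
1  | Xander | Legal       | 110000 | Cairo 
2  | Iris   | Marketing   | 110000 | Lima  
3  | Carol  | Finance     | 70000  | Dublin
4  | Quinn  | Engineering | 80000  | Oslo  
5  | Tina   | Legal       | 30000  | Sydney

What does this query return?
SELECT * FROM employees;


SELECT * returns all 5 rows with all columns

5 rows:
1, Xander, Legal, 110000, Cairo
2, Iris, Marketing, 110000, Lima
3, Carol, Finance, 70000, Dublin
4, Quinn, Engineering, 80000, Oslo
5, Tina, Legal, 30000, Sydney


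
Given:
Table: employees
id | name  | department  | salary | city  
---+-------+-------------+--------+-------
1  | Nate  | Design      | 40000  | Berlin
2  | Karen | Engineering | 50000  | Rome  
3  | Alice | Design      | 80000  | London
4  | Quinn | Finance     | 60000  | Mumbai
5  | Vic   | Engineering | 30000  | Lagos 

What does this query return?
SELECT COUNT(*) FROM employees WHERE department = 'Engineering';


Counting rows where department = 'Engineering'
  Karen -> MATCH
  Vic -> MATCH


2


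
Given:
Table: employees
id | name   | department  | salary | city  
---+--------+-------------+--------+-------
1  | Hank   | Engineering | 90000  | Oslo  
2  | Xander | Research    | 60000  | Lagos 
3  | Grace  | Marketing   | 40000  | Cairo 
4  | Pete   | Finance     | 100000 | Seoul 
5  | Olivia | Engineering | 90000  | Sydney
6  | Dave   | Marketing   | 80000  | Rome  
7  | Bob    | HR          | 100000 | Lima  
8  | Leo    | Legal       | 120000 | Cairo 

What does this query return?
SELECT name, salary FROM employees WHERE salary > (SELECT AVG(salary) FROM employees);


Subquery: AVG(salary) = 85000.0
Filtering: salary > 85000.0
  Hank (90000) -> MATCH
  Pete (100000) -> MATCH
  Olivia (90000) -> MATCH
  Bob (100000) -> MATCH
  Leo (120000) -> MATCH


5 rows:
Hank, 90000
Pete, 100000
Olivia, 90000
Bob, 100000
Leo, 120000


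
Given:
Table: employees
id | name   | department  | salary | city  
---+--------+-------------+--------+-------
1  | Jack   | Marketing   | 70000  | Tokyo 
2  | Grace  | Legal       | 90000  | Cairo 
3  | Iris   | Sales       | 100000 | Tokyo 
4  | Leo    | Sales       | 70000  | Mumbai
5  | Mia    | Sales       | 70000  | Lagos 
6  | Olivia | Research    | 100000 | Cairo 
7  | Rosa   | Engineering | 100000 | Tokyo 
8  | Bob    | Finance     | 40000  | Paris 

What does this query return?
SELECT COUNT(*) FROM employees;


COUNT(*) counts all rows

8


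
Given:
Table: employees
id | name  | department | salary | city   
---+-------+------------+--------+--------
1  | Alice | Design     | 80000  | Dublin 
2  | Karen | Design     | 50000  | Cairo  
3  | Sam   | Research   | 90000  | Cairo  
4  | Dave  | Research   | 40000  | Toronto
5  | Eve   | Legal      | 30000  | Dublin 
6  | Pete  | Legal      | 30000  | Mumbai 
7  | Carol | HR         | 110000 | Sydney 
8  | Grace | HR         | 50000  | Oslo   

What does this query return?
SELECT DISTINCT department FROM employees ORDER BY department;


All 'department' values (row order): Design, Design, Research, Research, Legal, Legal, HR, HR
Removing duplicates leaves 4 unique value(s).

4 values:
Design
HR
Legal
Research


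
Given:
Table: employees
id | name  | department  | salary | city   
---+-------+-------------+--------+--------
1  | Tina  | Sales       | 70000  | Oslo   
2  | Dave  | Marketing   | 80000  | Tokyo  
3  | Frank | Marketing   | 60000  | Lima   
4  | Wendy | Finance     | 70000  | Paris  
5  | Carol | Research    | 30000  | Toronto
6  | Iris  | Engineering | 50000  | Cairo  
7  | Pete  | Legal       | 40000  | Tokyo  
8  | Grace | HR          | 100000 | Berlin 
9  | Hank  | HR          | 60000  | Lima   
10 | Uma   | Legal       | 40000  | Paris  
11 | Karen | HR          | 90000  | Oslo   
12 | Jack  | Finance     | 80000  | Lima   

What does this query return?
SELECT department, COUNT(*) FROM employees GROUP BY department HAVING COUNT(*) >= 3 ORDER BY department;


Groups with count >= 3:
  HR: 3 -> PASS
  Engineering: 1 -> filtered out
  Finance: 2 -> filtered out
  Legal: 2 -> filtered out
  Marketing: 2 -> filtered out
  Research: 1 -> filtered out
  Sales: 1 -> filtered out


1 groups:
HR, 3


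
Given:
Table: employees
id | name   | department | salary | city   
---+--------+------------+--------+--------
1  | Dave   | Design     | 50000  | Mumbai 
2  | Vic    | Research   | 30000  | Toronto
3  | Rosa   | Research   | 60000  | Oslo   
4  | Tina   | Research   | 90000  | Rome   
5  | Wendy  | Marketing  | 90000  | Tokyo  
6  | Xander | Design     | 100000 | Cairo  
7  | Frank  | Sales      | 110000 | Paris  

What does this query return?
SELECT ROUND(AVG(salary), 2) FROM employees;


SUM(salary) = 530000
COUNT = 7
ROUND(AVG, 2) = ROUND(530000 / 7, 2) = 75714.29

75714.29


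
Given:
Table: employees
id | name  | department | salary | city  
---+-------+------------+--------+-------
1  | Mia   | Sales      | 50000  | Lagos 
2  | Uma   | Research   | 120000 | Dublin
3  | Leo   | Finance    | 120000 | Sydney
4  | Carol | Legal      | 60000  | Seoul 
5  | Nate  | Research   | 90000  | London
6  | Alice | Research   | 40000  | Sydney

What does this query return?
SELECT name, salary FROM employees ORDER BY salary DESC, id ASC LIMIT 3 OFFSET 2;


Sort by salary DESC (id ASC tiebreak), then skip 2 and take 3
Rows 3 through 5

3 rows:
Nate, 90000
Carol, 60000
Mia, 50000


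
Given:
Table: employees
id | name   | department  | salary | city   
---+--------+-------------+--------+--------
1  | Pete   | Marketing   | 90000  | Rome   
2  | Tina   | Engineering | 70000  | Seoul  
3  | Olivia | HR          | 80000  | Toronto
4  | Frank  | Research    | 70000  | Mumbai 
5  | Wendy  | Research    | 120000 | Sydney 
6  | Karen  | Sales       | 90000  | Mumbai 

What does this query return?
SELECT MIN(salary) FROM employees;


Salaries: 90000, 70000, 80000, 70000, 120000, 90000
MIN = 70000

70000


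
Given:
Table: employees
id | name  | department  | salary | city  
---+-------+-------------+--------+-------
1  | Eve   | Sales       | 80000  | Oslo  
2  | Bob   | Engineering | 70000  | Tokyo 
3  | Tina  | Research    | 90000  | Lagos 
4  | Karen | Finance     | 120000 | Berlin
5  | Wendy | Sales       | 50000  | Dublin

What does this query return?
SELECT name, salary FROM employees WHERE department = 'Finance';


Filtering: department = 'Finance'
Matching rows: 1

1 rows:
Karen, 120000


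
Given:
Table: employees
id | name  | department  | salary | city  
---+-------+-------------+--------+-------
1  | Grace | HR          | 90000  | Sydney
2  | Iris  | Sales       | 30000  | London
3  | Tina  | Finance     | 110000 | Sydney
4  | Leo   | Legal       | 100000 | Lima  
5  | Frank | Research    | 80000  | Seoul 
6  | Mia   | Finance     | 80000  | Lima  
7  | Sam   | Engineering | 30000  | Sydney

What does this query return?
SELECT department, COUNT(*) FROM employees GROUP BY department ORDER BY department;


Assigning each row to its department group:
  Grace -> HR
  Iris -> Sales
  Tina -> Finance
  Leo -> Legal
  Frank -> Research
  Mia -> Finance
  Sam -> Engineering


6 groups:
Engineering, 1
Finance, 2
HR, 1
Legal, 1
Research, 1
Sales, 1


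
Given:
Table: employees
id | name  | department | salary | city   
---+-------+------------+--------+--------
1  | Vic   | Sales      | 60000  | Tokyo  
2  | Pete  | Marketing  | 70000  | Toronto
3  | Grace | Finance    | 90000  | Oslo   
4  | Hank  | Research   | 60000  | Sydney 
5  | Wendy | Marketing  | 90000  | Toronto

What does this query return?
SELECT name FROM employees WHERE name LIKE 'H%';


LIKE 'H%' matches names starting with 'H'
Matching: 1

1 rows:
Hank


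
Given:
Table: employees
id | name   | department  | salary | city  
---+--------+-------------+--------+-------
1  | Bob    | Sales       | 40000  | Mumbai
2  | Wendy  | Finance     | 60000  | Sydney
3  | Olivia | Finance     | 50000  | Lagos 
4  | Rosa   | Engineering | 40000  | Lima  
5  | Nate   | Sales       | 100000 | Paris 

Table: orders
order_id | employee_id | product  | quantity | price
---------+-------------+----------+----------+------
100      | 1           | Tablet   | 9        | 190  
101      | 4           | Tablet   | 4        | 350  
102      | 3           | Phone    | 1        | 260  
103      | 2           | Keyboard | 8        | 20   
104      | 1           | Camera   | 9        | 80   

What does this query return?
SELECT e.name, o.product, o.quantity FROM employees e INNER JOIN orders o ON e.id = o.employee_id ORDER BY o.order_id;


Joining employees.id = orders.employee_id:
  employee Bob (id=1) -> order Tablet
  employee Rosa (id=4) -> order Tablet
  employee Olivia (id=3) -> order Phone
  employee Wendy (id=2) -> order Keyboard
  employee Bob (id=1) -> order Camera


5 rows:
Bob, Tablet, 9
Rosa, Tablet, 4
Olivia, Phone, 1
Wendy, Keyboard, 8
Bob, Camera, 9


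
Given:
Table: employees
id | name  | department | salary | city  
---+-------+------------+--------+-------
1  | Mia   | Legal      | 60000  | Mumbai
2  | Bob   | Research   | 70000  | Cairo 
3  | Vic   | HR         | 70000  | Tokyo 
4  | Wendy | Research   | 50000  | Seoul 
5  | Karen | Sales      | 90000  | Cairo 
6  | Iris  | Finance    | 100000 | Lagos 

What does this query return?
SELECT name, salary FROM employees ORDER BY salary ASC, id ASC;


Sorting by salary ASC, then id ASC for ties

6 rows:
Wendy, 50000
Mia, 60000
Bob, 70000
Vic, 70000
Karen, 90000
Iris, 100000


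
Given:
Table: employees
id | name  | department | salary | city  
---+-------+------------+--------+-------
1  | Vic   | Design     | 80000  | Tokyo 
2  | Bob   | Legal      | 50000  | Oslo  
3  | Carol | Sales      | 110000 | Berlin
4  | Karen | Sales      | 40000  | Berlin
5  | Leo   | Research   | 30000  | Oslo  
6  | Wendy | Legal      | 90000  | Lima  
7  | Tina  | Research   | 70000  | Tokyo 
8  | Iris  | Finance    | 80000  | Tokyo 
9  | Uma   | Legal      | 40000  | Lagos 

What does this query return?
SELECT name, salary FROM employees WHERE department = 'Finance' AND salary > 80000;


Filtering: department = 'Finance' AND salary > 80000
Matching: 0 rows

Empty result set (0 rows)


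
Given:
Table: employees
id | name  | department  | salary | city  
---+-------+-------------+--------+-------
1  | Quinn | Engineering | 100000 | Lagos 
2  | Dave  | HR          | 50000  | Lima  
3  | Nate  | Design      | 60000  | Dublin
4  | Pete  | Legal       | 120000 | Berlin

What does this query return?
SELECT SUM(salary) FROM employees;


SUM(salary) = 100000 + 50000 + 60000 + 120000 = 330000

330000


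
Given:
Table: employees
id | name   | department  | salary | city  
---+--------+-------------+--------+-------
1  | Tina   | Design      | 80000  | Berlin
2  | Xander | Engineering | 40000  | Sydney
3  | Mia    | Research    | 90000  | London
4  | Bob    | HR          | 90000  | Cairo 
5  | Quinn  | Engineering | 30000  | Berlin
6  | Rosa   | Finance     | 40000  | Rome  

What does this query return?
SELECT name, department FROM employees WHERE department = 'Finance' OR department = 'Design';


Filtering: department = 'Finance' OR 'Design'
Matching: 2 rows

2 rows:
Tina, Design
Rosa, Finance


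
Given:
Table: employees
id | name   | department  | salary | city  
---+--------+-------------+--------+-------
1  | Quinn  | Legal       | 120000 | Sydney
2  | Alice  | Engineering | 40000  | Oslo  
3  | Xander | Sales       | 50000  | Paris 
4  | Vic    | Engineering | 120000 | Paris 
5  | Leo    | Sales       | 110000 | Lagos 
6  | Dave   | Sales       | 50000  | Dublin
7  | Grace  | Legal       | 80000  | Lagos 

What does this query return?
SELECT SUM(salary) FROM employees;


SUM(salary) = 120000 + 40000 + 50000 + 120000 + 110000 + 50000 + 80000 = 570000

570000


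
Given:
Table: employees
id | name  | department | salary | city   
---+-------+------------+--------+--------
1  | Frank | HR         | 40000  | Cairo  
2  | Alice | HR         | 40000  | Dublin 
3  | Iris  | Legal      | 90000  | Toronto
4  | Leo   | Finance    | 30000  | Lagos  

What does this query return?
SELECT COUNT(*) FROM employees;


COUNT(*) counts all rows

4


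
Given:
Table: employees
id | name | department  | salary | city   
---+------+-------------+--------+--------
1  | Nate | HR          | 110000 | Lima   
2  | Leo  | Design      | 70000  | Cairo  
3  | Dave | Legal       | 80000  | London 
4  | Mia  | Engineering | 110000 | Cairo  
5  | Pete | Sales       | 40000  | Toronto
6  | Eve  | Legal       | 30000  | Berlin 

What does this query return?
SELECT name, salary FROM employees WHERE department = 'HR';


Filtering: department = 'HR'
Matching rows: 1

1 rows:
Nate, 110000


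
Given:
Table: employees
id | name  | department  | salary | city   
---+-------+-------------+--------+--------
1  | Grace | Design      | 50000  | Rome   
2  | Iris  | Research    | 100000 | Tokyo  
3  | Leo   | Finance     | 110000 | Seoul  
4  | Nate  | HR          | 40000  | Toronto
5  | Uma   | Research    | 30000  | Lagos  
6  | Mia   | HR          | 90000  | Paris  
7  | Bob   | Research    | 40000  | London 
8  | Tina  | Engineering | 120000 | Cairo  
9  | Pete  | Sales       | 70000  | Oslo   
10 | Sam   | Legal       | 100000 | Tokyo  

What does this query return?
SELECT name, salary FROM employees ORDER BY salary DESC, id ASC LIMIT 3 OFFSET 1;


Sort by salary DESC (id ASC tiebreak), then skip 1 and take 3
Rows 2 through 4

3 rows:
Leo, 110000
Iris, 100000
Sam, 100000


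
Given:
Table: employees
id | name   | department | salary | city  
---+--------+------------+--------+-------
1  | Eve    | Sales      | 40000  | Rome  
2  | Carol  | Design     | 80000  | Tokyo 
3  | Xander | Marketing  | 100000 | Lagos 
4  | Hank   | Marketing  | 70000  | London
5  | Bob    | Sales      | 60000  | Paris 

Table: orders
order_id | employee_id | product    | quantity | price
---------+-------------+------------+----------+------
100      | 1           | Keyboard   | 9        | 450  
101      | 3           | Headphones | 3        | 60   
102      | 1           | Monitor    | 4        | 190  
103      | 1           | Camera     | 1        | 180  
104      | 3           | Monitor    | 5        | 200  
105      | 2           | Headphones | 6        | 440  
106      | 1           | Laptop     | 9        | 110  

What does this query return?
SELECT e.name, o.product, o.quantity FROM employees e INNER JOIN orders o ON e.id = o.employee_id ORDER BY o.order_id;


Joining employees.id = orders.employee_id:
  employee Eve (id=1) -> order Keyboard
  employee Xander (id=3) -> order Headphones
  employee Eve (id=1) -> order Monitor
  employee Eve (id=1) -> order Camera
  employee Xander (id=3) -> order Monitor
  employee Carol (id=2) -> order Headphones
  employee Eve (id=1) -> order Laptop


7 rows:
Eve, Keyboard, 9
Xander, Headphones, 3
Eve, Monitor, 4
Eve, Camera, 1
Xander, Monitor, 5
Carol, Headphones, 6
Eve, Laptop, 9


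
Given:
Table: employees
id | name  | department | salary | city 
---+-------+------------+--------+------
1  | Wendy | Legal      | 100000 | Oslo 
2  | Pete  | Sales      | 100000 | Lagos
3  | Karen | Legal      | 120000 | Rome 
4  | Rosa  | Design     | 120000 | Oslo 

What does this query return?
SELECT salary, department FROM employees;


Projecting columns: salary, department

4 rows:
100000, Legal
100000, Sales
120000, Legal
120000, Design


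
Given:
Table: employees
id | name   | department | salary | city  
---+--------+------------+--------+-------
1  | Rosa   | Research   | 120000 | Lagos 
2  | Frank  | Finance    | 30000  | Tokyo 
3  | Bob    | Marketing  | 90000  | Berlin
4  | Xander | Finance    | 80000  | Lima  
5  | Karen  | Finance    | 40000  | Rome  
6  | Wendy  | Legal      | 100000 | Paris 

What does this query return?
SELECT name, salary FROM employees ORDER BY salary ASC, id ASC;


Sorting by salary ASC, then id ASC for ties

6 rows:
Frank, 30000
Karen, 40000
Xander, 80000
Bob, 90000
Wendy, 100000
Rosa, 120000


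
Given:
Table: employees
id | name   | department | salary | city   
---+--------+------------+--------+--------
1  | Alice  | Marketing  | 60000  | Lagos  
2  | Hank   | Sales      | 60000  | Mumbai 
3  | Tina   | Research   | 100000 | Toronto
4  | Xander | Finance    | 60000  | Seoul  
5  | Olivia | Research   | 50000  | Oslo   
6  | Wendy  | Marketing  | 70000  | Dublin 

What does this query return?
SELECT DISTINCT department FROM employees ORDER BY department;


All 'department' values (row order): Marketing, Sales, Research, Finance, Research, Marketing
Removing duplicates leaves 4 unique value(s).

4 values:
Finance
Marketing
Research
Sales


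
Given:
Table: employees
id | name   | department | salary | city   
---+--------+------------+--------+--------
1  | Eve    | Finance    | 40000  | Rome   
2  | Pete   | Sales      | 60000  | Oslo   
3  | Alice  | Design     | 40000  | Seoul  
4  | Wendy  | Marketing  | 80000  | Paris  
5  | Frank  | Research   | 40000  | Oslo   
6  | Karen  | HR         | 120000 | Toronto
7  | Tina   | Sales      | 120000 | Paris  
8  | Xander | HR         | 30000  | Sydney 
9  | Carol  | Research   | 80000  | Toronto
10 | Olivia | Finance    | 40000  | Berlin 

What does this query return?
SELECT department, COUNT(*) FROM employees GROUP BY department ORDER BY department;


Assigning each row to its department group:
  Eve -> Finance
  Pete -> Sales
  Alice -> Design
  Wendy -> Marketing
  Frank -> Research
  Karen -> HR
  Tina -> Sales
  Xander -> HR
  Carol -> Research
  Olivia -> Finance


6 groups:
Design, 1
Finance, 2
HR, 2
Marketing, 1
Research, 2
Sales, 2
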